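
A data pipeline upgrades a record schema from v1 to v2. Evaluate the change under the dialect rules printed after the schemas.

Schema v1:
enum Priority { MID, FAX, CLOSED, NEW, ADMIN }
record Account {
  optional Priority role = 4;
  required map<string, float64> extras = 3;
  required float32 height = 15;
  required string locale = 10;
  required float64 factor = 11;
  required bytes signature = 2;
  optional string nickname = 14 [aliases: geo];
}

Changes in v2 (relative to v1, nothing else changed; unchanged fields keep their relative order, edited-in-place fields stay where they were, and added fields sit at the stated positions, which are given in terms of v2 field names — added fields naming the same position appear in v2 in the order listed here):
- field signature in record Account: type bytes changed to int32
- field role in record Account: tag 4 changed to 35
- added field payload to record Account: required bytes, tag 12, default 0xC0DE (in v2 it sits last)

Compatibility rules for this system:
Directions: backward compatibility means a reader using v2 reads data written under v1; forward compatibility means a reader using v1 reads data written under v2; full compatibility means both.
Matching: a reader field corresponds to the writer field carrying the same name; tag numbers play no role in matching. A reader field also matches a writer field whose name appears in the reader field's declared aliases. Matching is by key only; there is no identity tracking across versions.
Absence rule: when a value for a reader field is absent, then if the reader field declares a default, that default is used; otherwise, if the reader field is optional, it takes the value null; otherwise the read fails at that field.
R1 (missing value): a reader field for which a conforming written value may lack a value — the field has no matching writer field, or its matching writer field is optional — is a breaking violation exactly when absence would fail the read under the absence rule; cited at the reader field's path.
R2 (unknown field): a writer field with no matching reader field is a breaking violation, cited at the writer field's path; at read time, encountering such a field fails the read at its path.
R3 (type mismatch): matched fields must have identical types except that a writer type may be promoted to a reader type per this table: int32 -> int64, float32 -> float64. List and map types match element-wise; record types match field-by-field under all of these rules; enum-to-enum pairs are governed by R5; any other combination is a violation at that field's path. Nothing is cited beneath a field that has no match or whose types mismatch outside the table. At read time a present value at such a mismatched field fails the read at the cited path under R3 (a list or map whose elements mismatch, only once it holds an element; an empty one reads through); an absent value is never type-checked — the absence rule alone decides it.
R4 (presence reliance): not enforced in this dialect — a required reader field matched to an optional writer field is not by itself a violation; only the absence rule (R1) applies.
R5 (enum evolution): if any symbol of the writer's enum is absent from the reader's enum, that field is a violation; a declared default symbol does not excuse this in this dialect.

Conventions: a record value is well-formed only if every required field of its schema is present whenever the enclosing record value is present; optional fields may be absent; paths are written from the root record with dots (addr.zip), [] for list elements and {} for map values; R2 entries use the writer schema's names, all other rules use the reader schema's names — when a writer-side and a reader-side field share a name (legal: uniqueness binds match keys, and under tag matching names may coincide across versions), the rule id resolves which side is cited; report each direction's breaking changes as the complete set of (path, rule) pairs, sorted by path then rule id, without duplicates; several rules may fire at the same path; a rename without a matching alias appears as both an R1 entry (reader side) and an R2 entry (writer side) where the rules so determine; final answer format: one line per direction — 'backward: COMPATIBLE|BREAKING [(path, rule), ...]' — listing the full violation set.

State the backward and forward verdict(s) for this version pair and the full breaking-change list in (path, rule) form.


the writer's type comes first in each Account pair
backward pass over Account, reader schema v2, writer schema v1:
  role: paired with writer role (Priority -> Priority; writer optional)
  extras: paired with writer extras (map<string, float64> -> map<string, float64>; writer required)
  height: paired with writer height (float32 -> float32; writer required)
  locale: paired with writer locale (string -> string; writer required)
  factor: paired with writer factor (float64 -> float64; writer required)
  signature: paired with writer signature (bytes -> int32; writer required)
  nickname: paired with writer nickname (string -> string; writer optional)
  payload has no writer counterpart
  violation R3 at signature
  => backward verdict for Account: BREAKING, 1 violation(s)
forward pass over Account, reader schema v1, writer schema v2:
  role: paired with writer role (Priority -> Priority; writer optional)
  extras: paired with writer extras (map<string, float64> -> map<string, float64>; writer required)
  height: paired with writer height (float32 -> float32; writer required)
  locale: paired with writer locale (string -> string; writer required)
  factor: paired with writer factor (float64 -> float64; writer required)
  signature: paired with writer signature (int32 -> bytes; writer required)
  nickname: paired with writer nickname (string -> string; writer optional)
  writer field payload has no reader counterpart
  violation R2 at payload
  violation R3 at signature
  => forward verdict for Account: BREAKING, 2 violation(s)

backward: BREAKING [(signature, R3)]; forward: BREAKING [(payload, R2), (signature, R3)]


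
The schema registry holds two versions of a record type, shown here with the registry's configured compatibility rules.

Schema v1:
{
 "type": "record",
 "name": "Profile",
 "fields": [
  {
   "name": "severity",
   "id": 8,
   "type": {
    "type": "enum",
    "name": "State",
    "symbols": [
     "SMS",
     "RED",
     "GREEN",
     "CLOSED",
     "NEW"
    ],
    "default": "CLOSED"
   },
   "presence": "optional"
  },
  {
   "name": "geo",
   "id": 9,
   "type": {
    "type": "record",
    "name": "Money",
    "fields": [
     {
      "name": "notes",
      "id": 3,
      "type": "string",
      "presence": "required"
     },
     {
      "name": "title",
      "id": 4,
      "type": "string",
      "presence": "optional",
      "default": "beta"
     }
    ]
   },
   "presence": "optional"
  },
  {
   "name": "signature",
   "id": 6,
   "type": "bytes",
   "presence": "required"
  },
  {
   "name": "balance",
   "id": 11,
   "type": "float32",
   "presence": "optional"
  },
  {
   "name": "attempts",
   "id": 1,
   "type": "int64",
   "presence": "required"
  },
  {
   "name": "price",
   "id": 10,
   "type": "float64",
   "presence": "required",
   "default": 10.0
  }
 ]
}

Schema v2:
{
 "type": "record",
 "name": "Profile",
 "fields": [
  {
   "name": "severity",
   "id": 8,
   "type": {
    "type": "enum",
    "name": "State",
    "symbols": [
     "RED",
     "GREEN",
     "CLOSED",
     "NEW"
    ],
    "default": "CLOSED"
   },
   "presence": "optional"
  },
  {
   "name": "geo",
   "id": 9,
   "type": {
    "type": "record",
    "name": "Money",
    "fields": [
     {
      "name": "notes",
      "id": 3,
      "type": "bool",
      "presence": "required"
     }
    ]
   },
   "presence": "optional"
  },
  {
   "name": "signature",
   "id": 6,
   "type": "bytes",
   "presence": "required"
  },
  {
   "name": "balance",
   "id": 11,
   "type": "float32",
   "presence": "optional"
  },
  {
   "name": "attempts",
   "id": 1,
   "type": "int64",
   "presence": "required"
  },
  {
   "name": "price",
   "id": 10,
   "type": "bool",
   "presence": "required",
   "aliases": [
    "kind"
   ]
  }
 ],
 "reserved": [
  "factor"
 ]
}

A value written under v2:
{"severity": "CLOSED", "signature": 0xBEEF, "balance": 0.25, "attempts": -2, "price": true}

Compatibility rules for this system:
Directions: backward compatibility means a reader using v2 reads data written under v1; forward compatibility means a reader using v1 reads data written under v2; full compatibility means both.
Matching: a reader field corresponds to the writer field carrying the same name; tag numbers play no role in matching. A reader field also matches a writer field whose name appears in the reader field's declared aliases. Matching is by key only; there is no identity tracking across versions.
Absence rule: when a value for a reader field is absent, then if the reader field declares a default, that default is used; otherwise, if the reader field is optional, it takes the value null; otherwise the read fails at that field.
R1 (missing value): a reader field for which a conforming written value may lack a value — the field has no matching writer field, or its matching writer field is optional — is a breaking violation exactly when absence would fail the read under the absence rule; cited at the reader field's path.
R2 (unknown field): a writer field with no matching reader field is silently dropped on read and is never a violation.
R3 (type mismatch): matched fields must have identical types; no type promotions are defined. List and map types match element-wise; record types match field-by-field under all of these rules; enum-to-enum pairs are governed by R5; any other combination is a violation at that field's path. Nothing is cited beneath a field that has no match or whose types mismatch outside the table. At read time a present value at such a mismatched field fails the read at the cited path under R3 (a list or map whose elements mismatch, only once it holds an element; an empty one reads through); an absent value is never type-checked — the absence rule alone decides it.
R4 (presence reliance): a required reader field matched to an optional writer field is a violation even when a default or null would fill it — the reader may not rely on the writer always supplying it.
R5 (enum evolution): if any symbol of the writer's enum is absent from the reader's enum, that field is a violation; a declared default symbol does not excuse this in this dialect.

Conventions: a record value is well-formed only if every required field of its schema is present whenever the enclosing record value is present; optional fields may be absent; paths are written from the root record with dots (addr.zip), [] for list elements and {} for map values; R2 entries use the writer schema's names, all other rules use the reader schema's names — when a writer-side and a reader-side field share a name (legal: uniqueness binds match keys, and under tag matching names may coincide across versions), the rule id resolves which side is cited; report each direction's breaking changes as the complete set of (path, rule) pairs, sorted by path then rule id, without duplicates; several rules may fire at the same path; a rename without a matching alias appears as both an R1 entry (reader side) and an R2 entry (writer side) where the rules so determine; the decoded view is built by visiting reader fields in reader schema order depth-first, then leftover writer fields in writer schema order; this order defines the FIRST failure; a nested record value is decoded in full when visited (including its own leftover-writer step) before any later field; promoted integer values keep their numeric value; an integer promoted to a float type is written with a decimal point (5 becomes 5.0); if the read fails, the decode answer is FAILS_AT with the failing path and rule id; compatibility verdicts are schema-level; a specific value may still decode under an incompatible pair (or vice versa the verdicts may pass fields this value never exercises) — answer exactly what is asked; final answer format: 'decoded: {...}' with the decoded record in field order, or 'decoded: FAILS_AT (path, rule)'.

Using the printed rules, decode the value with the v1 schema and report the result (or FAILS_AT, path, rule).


decoded: FAILS_AT (price, R3)

the writer's type comes first in each Profile pair
migrating the Profile value to v1:
  severity := "CLOSED"
  geo := null (absent, optional -> null)
  signature := 0xBEEF
  balance := 0.25
  attempts := -2
  read fails at price under R3
  => FAILS_AT (price, R3)
remaining Profile differences; none change what is asked:
  enum State (field severity in record Profile): symbol SMS removed -> schema-level compatibility only; this Profile value's decode is unchanged
  field notes in record Money: type string changed to bool -> schema-level compatibility only; this Profile value's decode is unchanged
  removed field title from record Money -> triggers nothing under the printed rules; the Profile answer is the same either way


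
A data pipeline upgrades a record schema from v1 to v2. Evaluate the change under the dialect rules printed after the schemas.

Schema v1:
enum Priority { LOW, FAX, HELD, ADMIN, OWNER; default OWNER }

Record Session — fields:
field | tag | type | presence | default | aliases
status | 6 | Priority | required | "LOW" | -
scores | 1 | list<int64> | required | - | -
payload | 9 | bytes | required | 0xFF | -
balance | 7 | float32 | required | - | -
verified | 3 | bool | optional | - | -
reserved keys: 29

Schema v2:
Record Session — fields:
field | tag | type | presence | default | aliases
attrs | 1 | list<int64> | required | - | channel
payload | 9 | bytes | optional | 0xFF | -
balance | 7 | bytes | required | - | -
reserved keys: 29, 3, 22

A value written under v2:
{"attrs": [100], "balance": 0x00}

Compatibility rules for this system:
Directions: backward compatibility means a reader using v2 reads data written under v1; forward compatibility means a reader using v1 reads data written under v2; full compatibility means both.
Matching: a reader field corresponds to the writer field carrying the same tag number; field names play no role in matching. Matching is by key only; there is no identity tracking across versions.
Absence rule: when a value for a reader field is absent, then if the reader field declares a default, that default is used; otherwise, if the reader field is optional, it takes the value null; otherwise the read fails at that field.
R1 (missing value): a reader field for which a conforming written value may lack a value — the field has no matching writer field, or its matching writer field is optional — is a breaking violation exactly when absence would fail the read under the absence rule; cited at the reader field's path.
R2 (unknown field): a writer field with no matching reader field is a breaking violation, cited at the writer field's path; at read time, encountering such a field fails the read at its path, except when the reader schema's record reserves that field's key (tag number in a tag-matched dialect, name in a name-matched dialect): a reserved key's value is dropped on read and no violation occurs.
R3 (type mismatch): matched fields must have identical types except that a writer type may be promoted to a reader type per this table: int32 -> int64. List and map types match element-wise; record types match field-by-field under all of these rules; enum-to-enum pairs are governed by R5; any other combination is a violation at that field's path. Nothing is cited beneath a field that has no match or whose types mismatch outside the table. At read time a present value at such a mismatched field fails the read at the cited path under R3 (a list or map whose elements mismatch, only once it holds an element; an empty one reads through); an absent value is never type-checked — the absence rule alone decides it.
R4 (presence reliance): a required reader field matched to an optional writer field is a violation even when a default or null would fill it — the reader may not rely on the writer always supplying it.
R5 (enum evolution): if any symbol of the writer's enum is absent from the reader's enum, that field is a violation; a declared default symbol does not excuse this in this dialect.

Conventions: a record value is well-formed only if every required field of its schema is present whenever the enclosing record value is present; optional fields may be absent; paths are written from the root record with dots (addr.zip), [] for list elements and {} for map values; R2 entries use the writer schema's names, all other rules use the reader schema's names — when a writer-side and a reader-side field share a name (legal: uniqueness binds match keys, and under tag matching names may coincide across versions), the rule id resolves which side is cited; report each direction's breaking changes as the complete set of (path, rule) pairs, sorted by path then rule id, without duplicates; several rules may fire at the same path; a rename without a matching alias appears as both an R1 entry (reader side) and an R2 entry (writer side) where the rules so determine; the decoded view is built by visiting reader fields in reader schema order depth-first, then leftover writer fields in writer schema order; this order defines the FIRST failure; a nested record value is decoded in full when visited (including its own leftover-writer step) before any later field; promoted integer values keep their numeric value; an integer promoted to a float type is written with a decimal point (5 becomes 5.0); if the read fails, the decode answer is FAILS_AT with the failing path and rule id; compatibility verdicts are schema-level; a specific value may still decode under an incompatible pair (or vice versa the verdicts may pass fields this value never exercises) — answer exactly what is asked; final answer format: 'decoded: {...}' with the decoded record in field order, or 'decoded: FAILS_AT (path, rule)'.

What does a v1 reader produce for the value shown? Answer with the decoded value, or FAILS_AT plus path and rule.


each type pair in Session: writer, then reader
decode walk for Session under reader schema v1:
  status := "LOW" (missing; default applied)
  scores := [100] (from writer attrs)
  payload := 0xFF (missing; default applied)
  read fails at balance under R3
  => FAILS_AT (balance, R3)
remaining Session differences; none change what is asked:
  renamed field scores to attrs in record Session -> inert under this dialect — no rule fires on Session and the result does not move
  removed field status from record Session -> affects the rule determinations only; this particular Session value decodes identically
  removed field verified from record Session (its key 3 joins the reserved list) -> inert under this dialect — no rule fires on Session and the result does not move
  field payload in record Session: required changed to optional -> affects the rule determinations only; this particular Session value decodes identically

decoded: FAILS_AT (balance, R3)


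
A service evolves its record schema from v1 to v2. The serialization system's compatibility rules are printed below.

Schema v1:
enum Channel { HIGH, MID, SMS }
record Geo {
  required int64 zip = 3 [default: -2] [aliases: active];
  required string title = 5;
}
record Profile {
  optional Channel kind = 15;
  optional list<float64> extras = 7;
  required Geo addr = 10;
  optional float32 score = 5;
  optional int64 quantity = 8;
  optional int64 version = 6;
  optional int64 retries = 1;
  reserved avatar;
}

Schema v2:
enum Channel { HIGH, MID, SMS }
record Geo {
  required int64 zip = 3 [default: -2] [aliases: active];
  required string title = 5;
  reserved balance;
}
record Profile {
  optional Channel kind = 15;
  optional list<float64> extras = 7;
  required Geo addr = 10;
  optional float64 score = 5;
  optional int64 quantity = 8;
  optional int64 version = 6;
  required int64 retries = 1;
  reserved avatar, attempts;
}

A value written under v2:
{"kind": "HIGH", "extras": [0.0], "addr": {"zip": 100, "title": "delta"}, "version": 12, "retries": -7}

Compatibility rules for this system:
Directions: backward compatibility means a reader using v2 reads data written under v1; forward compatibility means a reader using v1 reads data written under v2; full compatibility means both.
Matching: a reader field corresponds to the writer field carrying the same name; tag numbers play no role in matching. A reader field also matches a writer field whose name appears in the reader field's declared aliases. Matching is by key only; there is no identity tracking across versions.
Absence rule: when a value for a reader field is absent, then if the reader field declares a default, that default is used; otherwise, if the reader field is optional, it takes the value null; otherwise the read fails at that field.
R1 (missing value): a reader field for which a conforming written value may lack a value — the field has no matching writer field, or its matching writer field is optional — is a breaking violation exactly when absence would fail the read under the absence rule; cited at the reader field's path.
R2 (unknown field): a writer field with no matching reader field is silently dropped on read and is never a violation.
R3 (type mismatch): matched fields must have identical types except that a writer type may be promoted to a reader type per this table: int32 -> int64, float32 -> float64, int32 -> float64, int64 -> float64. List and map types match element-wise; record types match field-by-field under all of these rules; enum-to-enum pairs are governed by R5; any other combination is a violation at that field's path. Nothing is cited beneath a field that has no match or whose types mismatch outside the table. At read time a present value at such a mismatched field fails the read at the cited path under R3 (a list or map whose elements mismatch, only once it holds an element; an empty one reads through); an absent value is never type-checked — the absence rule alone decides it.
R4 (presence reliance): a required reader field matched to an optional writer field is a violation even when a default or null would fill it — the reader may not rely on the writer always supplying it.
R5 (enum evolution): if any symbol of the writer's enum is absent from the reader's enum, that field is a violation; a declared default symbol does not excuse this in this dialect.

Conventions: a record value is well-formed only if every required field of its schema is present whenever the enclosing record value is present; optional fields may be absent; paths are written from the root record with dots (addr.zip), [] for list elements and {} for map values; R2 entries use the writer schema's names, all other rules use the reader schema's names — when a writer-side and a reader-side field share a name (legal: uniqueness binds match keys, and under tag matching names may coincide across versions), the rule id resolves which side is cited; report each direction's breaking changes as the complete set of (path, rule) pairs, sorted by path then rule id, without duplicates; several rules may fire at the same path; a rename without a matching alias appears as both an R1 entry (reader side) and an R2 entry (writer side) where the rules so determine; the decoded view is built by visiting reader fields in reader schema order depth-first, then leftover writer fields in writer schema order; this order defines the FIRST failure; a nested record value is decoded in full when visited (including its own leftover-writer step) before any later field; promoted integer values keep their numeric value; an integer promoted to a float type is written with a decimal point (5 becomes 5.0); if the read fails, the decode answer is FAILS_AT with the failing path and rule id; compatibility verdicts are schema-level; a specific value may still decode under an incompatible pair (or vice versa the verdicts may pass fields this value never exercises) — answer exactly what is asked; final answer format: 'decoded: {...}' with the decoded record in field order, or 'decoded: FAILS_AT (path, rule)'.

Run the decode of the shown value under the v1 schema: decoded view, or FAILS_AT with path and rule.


arrows below run writer -> reader for Profile
decode walk for Profile under reader schema v1:
  kind := "HIGH"
  extras := [0.0]
  addr.zip := 100
  addr.title := "delta"
  score := null (absent, optional -> null)
  quantity := null (absent, optional -> null)
  version := 12
  retries := -7
  => decoded: {"kind": "HIGH", "extras": [0.0], "addr": {"zip": 100, "title": "delta"}, "score": null, "quantity": null, "version": 12, "retries": -7}
checking off the Profile differences that do not matter here:
  field retries in record Profile: optional changed to required -> a verdict-level change on Profile — the shown value reads the same
  field score in record Profile: type float32 changed to float64 -> a verdict-level change on Profile — the shown value reads the same

decoded: {"kind": "HIGH", "extras": [0.0], "addr": {"zip": 100, "title": "delta"}, "score": null, "quantity": null, "version": 12, "retries": -7}


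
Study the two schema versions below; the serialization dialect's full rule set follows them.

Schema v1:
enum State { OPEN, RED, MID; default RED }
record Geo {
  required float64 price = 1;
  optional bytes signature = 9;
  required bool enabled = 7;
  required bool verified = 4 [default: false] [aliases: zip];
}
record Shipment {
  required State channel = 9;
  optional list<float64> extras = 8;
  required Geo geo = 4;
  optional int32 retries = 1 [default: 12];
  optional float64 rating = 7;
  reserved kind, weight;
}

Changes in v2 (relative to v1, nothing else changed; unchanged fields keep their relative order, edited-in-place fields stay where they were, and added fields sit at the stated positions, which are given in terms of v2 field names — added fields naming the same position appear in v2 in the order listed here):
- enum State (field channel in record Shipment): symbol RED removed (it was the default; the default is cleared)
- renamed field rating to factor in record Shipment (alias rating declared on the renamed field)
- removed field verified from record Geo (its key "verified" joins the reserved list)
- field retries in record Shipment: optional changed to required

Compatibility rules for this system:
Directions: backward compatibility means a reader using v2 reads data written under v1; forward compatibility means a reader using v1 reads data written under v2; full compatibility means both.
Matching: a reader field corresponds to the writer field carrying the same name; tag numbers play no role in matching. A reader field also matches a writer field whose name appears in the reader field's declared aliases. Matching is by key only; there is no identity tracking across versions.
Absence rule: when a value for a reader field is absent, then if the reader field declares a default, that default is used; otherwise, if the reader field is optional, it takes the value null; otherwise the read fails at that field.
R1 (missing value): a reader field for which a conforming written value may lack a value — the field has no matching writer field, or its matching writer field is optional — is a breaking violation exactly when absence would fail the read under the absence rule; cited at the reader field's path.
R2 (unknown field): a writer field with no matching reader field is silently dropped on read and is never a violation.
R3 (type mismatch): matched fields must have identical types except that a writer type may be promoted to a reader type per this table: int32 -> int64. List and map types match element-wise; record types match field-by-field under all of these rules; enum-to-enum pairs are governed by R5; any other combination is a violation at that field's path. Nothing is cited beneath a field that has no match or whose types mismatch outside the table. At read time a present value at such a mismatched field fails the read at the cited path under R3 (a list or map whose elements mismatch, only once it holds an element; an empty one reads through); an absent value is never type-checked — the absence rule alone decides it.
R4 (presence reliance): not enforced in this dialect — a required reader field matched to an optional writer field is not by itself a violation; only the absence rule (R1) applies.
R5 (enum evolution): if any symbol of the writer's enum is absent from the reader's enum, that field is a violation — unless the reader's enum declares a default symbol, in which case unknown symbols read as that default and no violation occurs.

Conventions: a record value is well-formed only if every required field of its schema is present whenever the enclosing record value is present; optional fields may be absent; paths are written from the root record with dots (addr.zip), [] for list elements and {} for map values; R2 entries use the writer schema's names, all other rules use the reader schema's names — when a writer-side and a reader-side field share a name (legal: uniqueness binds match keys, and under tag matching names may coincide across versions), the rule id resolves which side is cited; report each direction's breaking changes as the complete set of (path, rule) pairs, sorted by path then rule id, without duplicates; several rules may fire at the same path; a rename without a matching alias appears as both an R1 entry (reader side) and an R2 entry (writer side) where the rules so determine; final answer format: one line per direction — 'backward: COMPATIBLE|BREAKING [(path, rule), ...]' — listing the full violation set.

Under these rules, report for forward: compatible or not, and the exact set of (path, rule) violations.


forward: COMPATIBLE []

in Shipment below, arrows point writer -> reader
forward on Shipment — v1 reading data written by v2:
  State -> State, writer required: channel aligns to channel
  list<float64> -> list<float64>, writer optional: extras aligns to extras
  Geo -> Geo, writer required: geo aligns to geo
  int32 -> int32, writer required: retries aligns to retries
  rating: no writer match
  writer field factor has no reader counterpart
  float64 -> float64, writer required: geo.price aligns to geo.price
  bytes -> bytes, writer optional: geo.signature aligns to geo.signature
  bool -> bool, writer required: geo.enabled aligns to geo.enabled
  geo.verified: no writer match
  nothing fires on Shipment: forward is COMPATIBLE
checking off the Shipment differences that do not matter here:
  enum State (field channel in record Shipment): symbol RED removed (it was the default; the default is cleared) -> fires only in the backward direction of Shipment, which is not asked here
  renamed field rating to factor in record Shipment (alias rating declared on the renamed field) -> fires no rule on Shipment, leaving the asked answer as it is
  removed field verified from record Geo (its key "verified" joins the reserved list) -> fires no rule on Shipment, leaving the asked answer as it is
  field retries in record Shipment: optional changed to required -> fires no rule on Shipment, leaving the asked answer as it is


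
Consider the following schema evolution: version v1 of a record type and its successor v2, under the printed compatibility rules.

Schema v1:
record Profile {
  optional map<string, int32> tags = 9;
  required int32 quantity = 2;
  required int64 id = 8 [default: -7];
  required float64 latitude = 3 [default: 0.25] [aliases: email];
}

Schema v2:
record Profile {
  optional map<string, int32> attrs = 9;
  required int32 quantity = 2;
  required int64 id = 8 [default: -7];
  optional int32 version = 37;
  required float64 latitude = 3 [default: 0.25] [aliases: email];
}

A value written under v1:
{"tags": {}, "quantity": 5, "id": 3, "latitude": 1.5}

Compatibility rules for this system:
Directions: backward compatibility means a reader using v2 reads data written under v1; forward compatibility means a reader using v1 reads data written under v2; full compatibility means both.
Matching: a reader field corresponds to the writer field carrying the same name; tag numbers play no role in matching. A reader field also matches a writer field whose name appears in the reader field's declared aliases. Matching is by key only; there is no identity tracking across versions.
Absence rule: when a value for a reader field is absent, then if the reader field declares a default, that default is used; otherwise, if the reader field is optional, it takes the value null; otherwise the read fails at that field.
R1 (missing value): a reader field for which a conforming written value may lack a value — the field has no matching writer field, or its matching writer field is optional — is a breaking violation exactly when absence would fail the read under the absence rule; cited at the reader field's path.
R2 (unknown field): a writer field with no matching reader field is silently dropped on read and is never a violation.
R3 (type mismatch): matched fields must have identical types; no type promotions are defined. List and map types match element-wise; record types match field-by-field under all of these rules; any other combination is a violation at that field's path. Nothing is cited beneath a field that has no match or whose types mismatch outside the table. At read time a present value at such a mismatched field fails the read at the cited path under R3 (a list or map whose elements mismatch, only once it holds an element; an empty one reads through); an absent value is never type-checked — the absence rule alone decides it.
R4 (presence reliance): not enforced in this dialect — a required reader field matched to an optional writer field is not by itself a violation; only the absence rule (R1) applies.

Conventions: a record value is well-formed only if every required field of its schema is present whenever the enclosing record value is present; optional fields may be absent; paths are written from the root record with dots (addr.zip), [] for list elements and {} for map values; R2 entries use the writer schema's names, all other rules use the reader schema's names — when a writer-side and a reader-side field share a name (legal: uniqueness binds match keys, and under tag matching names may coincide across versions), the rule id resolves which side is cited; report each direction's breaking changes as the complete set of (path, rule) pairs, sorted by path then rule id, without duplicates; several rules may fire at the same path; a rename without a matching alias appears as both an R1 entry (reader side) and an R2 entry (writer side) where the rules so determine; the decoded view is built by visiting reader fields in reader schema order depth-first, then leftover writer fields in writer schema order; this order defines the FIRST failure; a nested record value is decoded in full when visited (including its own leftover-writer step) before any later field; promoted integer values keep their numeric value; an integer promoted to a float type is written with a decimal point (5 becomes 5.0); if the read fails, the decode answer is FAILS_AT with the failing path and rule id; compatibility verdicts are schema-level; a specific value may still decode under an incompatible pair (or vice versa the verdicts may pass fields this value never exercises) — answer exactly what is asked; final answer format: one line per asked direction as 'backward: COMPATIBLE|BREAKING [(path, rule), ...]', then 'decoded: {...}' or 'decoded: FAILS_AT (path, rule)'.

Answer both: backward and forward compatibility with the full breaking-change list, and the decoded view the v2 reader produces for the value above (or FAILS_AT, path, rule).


backward: COMPATIBLE []; forward: COMPATIBLE []; decoded: {"attrs": null, "quantity": 5, "id": 3, "version": null, "latitude": 1.5}

the writer's type comes first in each Profile pair
backward on Profile — v2 reading data written by v1:
  attrs has no writer counterpart
  quantity <- quantity (int32 -> int32, writer required)
  id <- id (int64 -> int64, writer required)
  version has no writer counterpart
  latitude <- latitude (float64 -> float64, writer required)
  tags (writer side), unknown to reader
  nothing fires on Profile: backward is COMPATIBLE
forward on Profile — v1 reading data written by v2:
  tags has no writer counterpart
  quantity <- quantity (int32 -> int32, writer required)
  id <- id (int64 -> int64, writer required)
  latitude <- latitude (float64 -> float64, writer required)
  attrs (writer side), unknown to reader
  version (writer side), unknown to reader
  nothing fires on Profile: forward is COMPATIBLE
migrating the Profile value to v2:
  attrs := null (absent, optional -> null)
  quantity := 5
  id := 3
  version := null (absent, optional -> null)
  latitude := 1.5
  writer tags: unknown -> dropped
  => decoded: {"attrs": null, "quantity": 5, "id": 3, "version": null, "latitude": 1.5}


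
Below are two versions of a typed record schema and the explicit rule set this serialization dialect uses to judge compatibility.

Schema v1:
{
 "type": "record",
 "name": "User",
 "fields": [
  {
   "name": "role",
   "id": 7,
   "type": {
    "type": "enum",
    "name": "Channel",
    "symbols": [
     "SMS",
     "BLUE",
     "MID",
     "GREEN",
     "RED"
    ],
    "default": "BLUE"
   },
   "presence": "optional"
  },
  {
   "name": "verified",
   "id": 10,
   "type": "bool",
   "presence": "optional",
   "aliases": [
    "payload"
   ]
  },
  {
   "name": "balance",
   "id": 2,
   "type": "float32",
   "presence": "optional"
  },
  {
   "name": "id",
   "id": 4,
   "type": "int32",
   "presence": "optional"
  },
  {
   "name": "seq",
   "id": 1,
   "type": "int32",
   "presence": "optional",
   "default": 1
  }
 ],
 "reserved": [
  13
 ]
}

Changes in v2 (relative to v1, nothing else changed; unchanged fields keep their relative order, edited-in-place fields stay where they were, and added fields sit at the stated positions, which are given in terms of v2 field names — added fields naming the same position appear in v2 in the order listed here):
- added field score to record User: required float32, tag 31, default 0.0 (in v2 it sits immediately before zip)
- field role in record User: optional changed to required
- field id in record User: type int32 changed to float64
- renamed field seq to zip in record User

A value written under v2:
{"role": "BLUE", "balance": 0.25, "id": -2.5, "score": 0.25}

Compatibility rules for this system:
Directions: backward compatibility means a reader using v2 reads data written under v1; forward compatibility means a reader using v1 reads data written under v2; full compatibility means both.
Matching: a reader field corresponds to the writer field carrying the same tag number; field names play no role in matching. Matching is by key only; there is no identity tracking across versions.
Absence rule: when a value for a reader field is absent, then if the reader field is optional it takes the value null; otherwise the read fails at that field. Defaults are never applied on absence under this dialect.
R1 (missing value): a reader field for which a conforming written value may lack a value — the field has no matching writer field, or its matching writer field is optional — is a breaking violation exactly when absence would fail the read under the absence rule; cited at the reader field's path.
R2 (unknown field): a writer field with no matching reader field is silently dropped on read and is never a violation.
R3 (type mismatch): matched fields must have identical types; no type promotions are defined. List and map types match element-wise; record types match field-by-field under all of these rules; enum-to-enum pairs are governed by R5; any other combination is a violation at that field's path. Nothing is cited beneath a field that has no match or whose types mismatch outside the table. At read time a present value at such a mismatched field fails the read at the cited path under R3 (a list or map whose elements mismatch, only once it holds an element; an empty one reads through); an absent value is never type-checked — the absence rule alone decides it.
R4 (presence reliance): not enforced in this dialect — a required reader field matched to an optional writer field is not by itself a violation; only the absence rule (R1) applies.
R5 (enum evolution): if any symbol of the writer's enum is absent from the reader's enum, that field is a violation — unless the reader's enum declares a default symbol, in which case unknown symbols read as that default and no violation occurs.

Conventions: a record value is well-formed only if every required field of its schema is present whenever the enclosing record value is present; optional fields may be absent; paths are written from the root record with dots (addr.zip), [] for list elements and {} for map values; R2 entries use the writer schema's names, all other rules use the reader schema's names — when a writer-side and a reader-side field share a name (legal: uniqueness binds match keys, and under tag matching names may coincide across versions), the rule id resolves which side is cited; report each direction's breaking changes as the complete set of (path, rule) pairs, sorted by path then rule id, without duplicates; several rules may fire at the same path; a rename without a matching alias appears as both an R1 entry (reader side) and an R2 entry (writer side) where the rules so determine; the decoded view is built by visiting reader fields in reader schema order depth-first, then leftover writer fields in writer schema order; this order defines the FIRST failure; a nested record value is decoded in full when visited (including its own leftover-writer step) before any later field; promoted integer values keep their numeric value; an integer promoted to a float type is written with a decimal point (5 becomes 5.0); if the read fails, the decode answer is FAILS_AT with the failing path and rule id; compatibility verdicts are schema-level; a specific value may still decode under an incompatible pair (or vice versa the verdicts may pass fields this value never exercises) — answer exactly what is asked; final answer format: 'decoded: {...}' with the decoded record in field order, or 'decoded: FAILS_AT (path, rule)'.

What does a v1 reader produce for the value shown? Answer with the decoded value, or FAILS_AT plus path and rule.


decoded: FAILS_AT (id, R3)

each type pair in User: writer, then reader
decoding the User value with the v1 reader:
  role := "BLUE"
  verified := null (absent, optional -> null)
  balance := 0.25
  read fails at id under R3
  => FAILS_AT (id, R3)
remaining User differences; none change what is asked:
  added field score to record User: required float32, tag 31, default 0.0 (in v2 it sits immediately before zip) -> matters for User compatibility verdicts, not for this value's decode
  field role in record User: optional changed to required -> matters for User compatibility verdicts, not for this value's decode
  renamed field seq to zip in record User -> inert under this dialect — no rule fires on User and the result does not move
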